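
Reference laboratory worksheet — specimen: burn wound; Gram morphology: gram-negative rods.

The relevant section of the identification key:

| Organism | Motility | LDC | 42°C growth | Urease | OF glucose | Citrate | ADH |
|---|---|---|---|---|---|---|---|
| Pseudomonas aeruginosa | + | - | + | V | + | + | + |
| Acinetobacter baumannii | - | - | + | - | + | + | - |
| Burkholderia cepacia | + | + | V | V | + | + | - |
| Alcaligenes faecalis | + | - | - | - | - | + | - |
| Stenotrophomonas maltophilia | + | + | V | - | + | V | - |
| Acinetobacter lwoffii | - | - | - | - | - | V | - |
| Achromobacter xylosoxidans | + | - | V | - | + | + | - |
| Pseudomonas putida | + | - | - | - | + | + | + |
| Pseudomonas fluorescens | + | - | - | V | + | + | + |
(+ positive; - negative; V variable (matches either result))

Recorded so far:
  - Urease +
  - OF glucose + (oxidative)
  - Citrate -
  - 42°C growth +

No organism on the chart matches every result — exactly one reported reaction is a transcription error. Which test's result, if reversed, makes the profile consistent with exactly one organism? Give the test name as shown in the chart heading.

Urease

As reported, no row in the chart matches all 4 reactions.
Reversing 42°C growth → still no organism matches.
Reversing Urease (to -) → unique match: Stenotrophomonas maltophilia.
Reversing Citrate → 2 organisms match (not unique).
Reversing OF glucose → still no organism matches.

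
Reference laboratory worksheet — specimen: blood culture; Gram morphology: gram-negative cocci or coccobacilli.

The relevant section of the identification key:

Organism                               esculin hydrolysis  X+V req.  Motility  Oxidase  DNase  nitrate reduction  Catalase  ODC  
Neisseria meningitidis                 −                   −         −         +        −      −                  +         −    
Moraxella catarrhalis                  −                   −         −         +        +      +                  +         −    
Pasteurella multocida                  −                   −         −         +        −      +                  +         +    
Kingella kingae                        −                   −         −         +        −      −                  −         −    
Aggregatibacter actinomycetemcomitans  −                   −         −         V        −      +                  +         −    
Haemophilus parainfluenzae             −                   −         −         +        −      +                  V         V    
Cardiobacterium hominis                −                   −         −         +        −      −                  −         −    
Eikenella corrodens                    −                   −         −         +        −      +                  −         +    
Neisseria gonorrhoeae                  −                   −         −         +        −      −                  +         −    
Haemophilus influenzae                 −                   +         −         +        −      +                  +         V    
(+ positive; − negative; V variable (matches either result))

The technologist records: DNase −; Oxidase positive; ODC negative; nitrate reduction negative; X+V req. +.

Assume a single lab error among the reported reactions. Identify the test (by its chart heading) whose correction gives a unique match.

nitrate reduction

As reported, no row in the chart matches all 5 reactions.
Reversing nitrate reduction (to +) → unique match: Haemophilus influenzae.
Reversing X+V req. → 4 organisms match (not unique).
Reversing Oxidase → still no organism matches.
Reversing DNase → still no organism matches.
Reversing ODC → still no organism matches.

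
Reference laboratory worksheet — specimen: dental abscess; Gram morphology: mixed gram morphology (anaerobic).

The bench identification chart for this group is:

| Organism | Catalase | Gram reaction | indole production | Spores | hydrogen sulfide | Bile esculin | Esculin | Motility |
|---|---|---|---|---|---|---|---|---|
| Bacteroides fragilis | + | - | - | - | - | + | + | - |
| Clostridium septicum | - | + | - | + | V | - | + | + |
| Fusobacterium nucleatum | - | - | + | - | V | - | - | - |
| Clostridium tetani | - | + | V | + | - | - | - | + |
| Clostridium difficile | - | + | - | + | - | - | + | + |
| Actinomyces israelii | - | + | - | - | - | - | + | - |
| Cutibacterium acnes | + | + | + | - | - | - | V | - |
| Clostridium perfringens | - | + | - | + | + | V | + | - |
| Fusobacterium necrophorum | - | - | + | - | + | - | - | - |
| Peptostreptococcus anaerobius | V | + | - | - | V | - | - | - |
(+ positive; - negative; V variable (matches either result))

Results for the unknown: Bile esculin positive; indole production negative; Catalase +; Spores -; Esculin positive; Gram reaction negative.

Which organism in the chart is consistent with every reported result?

Bacteroides fragilis

indole production -: excludes Fusobacterium nucleatum, Cutibacterium acnes, Fusobacterium necrophorum — 7 left.
Spores -: excludes Clostridium septicum, Clostridium tetani, Clostridium difficile, Clostridium perfringens — 3 left.
Esculin +: excludes Peptostreptococcus anaerobius — 2 left.
Bile esculin +: excludes Actinomyces israelii — 1 left.
Gram reaction -: the one remaining candidate is consistent.
Catalase +: the one remaining candidate is consistent.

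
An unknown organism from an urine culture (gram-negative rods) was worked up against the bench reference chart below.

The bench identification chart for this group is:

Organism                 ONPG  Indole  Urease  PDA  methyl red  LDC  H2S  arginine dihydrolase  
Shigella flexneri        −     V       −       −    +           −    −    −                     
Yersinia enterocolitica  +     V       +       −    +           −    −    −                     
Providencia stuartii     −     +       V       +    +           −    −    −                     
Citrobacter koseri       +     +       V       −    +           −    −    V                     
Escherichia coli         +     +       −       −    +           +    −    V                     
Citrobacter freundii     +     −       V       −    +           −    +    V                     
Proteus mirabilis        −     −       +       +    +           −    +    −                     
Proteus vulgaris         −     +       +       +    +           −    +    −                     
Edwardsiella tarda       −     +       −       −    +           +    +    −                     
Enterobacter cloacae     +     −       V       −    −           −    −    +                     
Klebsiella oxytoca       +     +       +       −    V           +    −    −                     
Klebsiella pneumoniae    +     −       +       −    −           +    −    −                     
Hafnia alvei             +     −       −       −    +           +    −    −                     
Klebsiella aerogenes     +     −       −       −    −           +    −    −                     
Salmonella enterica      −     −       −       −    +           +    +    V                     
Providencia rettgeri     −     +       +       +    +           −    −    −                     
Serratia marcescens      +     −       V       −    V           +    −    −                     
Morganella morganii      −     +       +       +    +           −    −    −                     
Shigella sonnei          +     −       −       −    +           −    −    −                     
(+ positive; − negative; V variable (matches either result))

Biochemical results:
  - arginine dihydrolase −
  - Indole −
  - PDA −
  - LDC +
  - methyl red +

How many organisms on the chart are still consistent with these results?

3

arginine dihydrolase −: excludes Enterobacter cloacae — 18 left.
methyl red +: excludes Klebsiella pneumoniae, Klebsiella aerogenes — 16 left.
Indole −: excludes 8 organisms — 8 left.
PDA −: excludes Proteus mirabilis — 7 left.
LDC +: excludes Shigella flexneri, Yersinia enterocolitica, Citrobacter freundii, Shigella sonnei — 3 left.
Still consistent: Hafnia alvei, Salmonella enterica, Serratia marcescens.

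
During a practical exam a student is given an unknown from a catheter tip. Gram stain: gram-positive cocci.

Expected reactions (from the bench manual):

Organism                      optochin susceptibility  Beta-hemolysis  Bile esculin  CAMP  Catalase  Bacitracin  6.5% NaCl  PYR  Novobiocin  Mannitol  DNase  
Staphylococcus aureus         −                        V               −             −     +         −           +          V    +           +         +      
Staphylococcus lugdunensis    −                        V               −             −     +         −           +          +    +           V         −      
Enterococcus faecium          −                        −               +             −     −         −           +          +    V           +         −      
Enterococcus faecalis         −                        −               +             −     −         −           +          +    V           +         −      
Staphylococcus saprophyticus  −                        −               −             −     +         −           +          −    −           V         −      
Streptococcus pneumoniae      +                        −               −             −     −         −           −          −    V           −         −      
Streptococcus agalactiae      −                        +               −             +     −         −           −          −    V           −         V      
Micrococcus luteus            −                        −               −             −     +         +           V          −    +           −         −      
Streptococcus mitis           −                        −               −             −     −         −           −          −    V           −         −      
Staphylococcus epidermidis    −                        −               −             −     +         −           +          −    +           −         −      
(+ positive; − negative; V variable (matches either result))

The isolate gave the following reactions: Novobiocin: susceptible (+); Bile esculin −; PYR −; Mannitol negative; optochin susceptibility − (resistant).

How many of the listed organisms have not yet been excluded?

Mannitol −: excludes Staphylococcus aureus, Enterococcus faecium, Enterococcus faecalis — 7 left.
Novobiocin +: excludes Staphylococcus saprophyticus — 6 left.
optochin susceptibility −: excludes Streptococcus pneumoniae — 5 left.
Bile esculin −: all 5 remaining candidates are consistent.
PYR −: excludes Staphylococcus lugdunensis — 4 left.
Still consistent: Micrococcus luteus, Staphylococcus epidermidis, Streptococcus agalactiae, Streptococcus mitis.

4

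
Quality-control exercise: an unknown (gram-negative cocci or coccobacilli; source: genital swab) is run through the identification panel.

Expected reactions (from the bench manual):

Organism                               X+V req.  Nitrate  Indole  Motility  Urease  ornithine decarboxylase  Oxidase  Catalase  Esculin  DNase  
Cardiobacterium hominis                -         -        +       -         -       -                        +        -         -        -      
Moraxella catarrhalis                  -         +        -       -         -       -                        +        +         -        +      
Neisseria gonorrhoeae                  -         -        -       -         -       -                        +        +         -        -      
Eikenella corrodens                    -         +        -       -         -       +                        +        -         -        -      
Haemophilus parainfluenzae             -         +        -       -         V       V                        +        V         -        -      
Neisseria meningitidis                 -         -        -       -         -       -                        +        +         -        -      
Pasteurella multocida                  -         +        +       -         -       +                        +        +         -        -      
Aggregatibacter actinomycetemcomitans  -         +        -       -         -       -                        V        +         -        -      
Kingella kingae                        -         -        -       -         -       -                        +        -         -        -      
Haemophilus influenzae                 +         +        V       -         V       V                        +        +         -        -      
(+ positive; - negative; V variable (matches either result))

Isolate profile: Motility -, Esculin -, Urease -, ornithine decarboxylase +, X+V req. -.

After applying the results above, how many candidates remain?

3

Esculin -: all 10 remaining candidates are consistent.
Motility -: all 10 remaining candidates are consistent.
X+V req. -: excludes Haemophilus influenzae — 9 left.
Urease -: all 9 remaining candidates are consistent.
ornithine decarboxylase +: excludes 6 organisms — 3 left.
Still consistent: Eikenella corrodens, Haemophilus parainfluenzae, Pasteurella multocida.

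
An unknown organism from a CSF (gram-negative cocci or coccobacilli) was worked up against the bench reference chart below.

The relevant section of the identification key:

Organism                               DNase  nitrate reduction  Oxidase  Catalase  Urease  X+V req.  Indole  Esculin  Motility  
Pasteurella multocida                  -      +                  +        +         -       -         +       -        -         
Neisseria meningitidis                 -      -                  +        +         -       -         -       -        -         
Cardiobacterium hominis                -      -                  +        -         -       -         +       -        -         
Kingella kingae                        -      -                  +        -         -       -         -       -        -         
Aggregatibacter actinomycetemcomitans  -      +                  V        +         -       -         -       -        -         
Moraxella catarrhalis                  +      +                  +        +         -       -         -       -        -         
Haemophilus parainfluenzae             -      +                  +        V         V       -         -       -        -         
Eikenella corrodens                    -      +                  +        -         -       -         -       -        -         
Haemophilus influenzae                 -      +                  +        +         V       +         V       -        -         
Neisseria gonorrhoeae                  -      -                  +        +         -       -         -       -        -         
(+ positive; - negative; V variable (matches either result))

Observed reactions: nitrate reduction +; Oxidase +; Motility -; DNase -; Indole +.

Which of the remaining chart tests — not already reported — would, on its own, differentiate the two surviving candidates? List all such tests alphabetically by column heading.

X+V req.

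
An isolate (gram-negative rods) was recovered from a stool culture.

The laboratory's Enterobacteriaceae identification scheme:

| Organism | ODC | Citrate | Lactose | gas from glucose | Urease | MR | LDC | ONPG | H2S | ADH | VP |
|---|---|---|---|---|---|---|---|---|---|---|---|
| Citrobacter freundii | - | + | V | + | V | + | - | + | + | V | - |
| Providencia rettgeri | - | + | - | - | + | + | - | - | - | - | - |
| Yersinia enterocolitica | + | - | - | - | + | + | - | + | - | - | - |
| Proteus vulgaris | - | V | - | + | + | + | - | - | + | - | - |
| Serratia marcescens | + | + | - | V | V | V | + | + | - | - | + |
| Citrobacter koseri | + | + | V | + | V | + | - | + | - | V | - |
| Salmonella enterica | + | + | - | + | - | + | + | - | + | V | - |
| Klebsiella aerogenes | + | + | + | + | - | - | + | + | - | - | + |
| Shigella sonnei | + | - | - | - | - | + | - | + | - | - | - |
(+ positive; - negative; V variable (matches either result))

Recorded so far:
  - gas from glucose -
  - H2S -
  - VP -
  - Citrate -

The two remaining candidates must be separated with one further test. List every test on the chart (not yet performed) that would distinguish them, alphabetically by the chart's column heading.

Urease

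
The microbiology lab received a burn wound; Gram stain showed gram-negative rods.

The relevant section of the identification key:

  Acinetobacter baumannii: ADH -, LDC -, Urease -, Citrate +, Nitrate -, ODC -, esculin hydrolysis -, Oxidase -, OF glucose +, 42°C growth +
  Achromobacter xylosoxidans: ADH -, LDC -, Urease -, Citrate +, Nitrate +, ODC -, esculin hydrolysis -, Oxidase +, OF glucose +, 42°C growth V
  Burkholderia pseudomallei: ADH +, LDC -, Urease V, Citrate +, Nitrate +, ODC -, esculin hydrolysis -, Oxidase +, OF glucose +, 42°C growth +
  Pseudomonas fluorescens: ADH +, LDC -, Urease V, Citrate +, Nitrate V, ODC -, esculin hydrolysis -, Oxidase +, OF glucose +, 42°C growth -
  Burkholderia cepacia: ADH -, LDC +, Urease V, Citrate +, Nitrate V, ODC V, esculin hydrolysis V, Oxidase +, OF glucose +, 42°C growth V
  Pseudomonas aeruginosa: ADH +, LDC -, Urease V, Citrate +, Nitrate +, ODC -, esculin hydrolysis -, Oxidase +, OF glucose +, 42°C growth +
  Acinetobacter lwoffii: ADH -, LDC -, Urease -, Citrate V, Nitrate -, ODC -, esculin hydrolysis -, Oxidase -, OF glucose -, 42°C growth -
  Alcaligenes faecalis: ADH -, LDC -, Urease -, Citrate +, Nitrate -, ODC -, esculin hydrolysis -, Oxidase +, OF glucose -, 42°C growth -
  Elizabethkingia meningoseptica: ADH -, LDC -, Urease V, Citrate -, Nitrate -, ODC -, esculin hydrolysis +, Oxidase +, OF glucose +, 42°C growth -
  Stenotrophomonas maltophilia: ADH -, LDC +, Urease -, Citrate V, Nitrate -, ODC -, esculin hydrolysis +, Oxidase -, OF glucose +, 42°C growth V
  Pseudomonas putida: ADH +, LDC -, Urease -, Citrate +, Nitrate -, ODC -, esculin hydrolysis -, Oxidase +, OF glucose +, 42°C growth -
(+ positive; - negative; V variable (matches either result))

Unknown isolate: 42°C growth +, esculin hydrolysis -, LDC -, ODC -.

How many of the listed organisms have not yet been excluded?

42°C growth +: excludes 5 organisms — 6 left.
ODC -: all 6 remaining candidates are consistent.
esculin hydrolysis -: excludes Stenotrophomonas maltophilia — 5 left.
LDC -: excludes Burkholderia cepacia — 4 left.
Still consistent: Achromobacter xylosoxidans, Acinetobacter baumannii, Burkholderia pseudomallei, Pseudomonas aeruginosa.

4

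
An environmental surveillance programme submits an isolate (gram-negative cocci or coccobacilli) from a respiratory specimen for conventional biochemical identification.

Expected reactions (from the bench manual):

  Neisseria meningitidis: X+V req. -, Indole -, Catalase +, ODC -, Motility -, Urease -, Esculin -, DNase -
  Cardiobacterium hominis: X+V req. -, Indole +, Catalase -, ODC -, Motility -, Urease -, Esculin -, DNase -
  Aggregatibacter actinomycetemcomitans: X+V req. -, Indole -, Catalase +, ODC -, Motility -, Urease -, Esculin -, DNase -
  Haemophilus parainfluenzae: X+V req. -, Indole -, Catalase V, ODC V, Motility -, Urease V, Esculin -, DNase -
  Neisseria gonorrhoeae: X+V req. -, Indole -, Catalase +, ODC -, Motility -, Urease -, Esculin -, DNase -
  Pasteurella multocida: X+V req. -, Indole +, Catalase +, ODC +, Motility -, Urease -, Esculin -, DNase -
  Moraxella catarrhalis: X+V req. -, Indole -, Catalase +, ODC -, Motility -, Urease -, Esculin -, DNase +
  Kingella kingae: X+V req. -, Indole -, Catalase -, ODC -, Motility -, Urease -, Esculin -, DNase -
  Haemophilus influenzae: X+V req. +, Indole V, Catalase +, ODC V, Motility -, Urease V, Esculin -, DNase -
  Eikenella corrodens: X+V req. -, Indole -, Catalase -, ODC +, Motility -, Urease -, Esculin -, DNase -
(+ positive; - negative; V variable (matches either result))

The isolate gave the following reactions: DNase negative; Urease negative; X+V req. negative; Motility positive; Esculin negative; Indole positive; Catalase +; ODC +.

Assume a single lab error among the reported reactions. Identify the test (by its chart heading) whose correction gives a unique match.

As reported, no row in the chart matches all 8 reactions.
Reversing ODC → still no organism matches.
Reversing Esculin → still no organism matches.
Reversing X+V req. → still no organism matches.
Reversing DNase → still no organism matches.
Reversing Urease → still no organism matches.
Reversing Motility (to -) → unique match: Pasteurella multocida.
Reversing Indole → still no organism matches.
Reversing Catalase → still no organism matches.

Motility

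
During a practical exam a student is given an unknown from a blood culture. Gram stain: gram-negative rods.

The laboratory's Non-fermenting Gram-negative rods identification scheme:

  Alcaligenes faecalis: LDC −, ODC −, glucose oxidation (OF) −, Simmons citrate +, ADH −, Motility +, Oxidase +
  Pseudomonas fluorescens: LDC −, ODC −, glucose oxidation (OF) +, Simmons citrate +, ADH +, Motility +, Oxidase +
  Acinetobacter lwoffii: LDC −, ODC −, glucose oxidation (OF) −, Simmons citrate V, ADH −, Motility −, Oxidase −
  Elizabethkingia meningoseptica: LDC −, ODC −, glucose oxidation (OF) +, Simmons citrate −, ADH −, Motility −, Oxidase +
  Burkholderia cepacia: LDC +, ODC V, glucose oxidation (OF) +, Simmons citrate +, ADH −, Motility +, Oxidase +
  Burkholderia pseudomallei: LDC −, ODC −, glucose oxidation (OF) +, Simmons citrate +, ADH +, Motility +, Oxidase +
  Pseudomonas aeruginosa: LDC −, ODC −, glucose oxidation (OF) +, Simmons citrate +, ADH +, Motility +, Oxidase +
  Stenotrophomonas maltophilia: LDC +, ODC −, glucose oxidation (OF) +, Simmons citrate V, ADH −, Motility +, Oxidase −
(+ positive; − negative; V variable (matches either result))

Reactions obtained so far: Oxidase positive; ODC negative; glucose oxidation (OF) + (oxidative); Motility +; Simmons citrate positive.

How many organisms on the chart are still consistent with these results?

Simmons citrate +: excludes Elizabethkingia meningoseptica — 7 left.
Motility +: excludes Acinetobacter lwoffii — 6 left.
Oxidase +: excludes Stenotrophomonas maltophilia — 5 left.
ODC −: all 5 remaining candidates are consistent.
glucose oxidation (OF) +: excludes Alcaligenes faecalis — 4 left.
Still consistent: Burkholderia cepacia, Burkholderia pseudomallei, Pseudomonas aeruginosa, Pseudomonas fluorescens.

4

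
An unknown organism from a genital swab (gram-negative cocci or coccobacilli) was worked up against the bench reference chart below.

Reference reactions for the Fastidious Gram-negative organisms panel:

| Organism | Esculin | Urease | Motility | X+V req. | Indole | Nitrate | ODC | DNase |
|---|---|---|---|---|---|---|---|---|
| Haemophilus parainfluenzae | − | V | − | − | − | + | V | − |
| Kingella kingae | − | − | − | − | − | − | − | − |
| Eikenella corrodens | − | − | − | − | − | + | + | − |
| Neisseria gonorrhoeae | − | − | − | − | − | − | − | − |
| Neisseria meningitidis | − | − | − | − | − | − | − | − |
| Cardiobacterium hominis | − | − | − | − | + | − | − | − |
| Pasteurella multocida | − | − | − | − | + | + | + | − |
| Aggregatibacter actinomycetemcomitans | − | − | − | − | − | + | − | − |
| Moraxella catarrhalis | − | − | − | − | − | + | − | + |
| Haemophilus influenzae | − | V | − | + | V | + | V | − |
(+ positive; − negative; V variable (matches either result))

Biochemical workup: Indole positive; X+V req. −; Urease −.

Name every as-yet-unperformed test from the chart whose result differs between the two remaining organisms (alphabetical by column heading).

Urease −: all 10 remaining candidates are consistent.
Indole +: excludes 7 organisms — 3 left.
X+V req. −: excludes Haemophilus influenzae — 2 left.
Two candidates remain: Cardiobacterium hominis and Pasteurella multocida.
  Esculin: − vs − — same for both, does not separate.
  Motility: − vs − — same for both, does not separate.
  Nitrate: Cardiobacterium hominis −, Pasteurella multocida + — discriminates.
  ODC: Cardiobacterium hominis −, Pasteurella multocida + — discriminates.
  DNase: − vs − — same for both, does not separate.

Nitrate, ODC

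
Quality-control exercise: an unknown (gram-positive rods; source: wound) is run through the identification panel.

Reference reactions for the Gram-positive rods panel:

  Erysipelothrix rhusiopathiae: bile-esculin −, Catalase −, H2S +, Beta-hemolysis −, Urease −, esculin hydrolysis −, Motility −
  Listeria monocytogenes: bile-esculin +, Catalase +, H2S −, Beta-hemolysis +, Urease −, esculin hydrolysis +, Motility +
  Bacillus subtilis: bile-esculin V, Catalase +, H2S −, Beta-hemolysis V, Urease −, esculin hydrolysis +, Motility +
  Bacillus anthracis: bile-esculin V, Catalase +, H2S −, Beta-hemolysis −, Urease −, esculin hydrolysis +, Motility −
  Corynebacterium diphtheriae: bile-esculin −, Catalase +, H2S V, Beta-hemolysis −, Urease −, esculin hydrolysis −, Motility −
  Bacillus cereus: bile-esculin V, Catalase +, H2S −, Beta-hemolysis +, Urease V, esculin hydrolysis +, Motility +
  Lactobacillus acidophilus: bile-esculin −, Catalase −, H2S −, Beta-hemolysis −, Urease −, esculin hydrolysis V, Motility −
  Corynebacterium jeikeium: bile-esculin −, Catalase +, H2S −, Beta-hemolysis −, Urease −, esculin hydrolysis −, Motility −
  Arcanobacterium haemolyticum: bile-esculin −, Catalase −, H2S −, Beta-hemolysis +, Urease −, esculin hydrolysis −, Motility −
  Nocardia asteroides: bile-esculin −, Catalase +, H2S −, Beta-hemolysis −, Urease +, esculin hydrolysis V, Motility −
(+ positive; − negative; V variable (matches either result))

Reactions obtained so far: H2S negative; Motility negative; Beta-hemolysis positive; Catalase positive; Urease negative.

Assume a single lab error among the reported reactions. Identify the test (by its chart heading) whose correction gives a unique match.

Catalase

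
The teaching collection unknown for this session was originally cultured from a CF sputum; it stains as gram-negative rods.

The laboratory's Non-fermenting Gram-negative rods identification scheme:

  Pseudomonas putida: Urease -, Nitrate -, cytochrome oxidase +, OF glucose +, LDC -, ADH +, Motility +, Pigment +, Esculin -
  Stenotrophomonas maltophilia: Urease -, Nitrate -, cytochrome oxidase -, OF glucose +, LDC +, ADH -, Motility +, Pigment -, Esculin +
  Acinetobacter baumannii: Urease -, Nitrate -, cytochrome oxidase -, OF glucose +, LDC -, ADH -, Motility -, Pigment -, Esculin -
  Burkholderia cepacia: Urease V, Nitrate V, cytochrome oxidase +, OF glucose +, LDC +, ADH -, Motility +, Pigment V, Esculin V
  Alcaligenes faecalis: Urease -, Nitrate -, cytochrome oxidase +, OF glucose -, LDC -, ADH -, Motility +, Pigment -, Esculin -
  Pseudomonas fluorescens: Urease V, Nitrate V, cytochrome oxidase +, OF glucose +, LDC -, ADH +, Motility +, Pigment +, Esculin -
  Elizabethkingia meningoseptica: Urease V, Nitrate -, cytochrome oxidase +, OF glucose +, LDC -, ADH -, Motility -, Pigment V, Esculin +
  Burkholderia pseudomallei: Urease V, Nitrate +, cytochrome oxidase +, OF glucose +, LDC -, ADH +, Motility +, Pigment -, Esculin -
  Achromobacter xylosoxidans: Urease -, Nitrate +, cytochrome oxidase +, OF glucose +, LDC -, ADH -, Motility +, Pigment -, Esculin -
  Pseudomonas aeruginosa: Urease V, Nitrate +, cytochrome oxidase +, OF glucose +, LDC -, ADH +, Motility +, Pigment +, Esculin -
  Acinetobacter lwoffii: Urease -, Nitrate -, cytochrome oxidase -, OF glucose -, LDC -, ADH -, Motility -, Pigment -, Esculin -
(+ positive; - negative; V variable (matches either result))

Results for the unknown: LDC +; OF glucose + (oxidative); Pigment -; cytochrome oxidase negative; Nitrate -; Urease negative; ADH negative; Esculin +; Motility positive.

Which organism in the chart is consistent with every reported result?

Stenotrophomonas maltophilia

Urease -: all 11 remaining candidates are consistent.
OF glucose +: excludes Alcaligenes faecalis, Acinetobacter lwoffii — 9 left.
Pigment -: excludes Pseudomonas putida, Pseudomonas fluorescens, Pseudomonas aeruginosa — 6 left.
Nitrate -: excludes Burkholderia pseudomallei, Achromobacter xylosoxidans — 4 left.
cytochrome oxidase -: excludes Burkholderia cepacia, Elizabethkingia meningoseptica — 2 left.
ADH -: all 2 remaining candidates are consistent.
Motility +: excludes Acinetobacter baumannii — 1 left.
LDC +: the one remaining candidate is consistent.
Esculin +: the one remaining candidate is consistent.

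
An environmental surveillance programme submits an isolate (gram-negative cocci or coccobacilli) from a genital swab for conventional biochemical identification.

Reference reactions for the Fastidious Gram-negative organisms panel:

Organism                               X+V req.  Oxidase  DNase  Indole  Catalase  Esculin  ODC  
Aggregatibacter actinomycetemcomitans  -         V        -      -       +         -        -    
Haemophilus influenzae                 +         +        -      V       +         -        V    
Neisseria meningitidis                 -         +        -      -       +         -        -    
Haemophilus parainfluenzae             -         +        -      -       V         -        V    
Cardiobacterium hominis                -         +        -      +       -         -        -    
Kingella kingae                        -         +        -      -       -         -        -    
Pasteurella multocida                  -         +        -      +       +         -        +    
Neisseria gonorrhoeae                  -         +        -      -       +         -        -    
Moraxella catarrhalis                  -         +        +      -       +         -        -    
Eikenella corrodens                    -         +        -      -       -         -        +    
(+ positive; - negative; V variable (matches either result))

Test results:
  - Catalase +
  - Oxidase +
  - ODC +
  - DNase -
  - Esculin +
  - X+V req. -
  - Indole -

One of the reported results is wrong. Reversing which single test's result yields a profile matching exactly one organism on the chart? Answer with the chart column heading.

As reported, no row in the chart matches all 7 reactions.
Reversing X+V req. → still no organism matches.
Reversing Indole → still no organism matches.
Reversing Oxidase → still no organism matches.
Reversing DNase → still no organism matches.
Reversing ODC → still no organism matches.
Reversing Esculin (to -) → unique match: Haemophilus parainfluenzae.
Reversing Catalase → still no organism matches.

Esculin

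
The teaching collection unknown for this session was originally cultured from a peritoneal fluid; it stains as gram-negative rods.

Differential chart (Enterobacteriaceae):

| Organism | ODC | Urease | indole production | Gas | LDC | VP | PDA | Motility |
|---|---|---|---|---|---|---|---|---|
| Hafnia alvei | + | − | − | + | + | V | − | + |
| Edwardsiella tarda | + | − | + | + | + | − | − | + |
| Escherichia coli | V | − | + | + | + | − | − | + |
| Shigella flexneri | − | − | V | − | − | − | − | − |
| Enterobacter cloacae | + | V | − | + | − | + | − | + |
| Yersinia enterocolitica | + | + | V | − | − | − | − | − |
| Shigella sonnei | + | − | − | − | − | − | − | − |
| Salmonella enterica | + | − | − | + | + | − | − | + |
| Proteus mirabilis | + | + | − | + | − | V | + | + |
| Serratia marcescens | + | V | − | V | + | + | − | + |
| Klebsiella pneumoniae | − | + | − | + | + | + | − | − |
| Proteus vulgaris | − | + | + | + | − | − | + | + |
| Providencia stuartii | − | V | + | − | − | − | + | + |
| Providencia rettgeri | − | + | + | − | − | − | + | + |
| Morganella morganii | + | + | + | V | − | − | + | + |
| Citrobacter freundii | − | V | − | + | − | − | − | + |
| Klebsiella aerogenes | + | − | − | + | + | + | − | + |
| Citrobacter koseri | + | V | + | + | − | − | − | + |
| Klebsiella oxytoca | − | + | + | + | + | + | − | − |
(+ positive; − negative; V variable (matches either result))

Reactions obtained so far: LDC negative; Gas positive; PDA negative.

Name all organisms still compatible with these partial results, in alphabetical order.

Gas +: excludes 5 organisms — 14 left.
LDC −: excludes 8 organisms — 6 left.
PDA −: excludes Proteus mirabilis, Proteus vulgaris, Morganella morganii — 3 left.

Citrobacter freundii, Citrobacter koseri, Enterobacter cloacae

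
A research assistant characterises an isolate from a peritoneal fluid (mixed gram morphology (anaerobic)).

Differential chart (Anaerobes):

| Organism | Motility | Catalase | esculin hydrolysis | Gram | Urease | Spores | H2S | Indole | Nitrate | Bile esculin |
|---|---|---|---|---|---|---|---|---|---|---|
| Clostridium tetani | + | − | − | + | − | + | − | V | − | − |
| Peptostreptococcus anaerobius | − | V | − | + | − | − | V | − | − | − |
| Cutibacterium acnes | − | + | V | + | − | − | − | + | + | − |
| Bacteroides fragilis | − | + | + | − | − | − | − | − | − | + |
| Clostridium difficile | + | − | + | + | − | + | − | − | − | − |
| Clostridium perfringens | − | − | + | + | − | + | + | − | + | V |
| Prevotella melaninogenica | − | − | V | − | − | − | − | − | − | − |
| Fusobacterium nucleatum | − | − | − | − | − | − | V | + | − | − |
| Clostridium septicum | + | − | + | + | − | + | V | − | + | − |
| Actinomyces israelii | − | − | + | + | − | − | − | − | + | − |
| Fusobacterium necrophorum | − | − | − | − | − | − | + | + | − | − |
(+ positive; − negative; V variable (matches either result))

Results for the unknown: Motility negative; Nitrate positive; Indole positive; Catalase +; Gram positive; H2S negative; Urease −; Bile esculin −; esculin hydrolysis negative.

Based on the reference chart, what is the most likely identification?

Bile esculin −: excludes Bacteroides fragilis — 10 left.
Indole +: excludes 6 organisms — 4 left.
Motility −: excludes Clostridium tetani — 3 left.
H2S −: excludes Fusobacterium necrophorum — 2 left.
Nitrate +: excludes Fusobacterium nucleatum — 1 left.
esculin hydrolysis −: the one remaining candidate is consistent.
Catalase +: the one remaining candidate is consistent.
Gram +: the one remaining candidate is consistent.
Urease −: the one remaining candidate is consistent.

Cutibacterium acnes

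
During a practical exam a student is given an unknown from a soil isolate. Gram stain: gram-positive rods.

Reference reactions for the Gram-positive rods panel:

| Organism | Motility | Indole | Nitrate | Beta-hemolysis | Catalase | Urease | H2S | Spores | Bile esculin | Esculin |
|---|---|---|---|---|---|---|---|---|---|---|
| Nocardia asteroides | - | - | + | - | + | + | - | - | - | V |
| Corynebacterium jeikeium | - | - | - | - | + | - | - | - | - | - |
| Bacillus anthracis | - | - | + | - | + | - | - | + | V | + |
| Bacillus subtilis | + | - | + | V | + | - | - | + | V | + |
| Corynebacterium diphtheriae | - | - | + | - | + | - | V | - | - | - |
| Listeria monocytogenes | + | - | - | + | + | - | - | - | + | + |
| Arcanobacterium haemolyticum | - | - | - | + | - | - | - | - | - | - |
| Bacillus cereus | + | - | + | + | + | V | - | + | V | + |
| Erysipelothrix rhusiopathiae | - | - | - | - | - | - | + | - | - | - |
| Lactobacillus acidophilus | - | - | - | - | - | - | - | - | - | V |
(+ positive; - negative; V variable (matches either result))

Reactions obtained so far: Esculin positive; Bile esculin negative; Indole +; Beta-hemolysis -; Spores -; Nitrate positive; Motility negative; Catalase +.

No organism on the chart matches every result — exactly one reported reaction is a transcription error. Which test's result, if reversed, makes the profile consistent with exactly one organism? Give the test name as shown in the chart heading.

Indole

As reported, no row in the chart matches all 8 reactions.
Reversing Motility → still no organism matches.
Reversing Spores → still no organism matches.
Reversing Beta-hemolysis → still no organism matches.
Reversing Esculin → still no organism matches.
Reversing Nitrate → still no organism matches.
Reversing Catalase → still no organism matches.
Reversing Bile esculin → still no organism matches.
Reversing Indole (to -) → unique match: Nocardia asteroides.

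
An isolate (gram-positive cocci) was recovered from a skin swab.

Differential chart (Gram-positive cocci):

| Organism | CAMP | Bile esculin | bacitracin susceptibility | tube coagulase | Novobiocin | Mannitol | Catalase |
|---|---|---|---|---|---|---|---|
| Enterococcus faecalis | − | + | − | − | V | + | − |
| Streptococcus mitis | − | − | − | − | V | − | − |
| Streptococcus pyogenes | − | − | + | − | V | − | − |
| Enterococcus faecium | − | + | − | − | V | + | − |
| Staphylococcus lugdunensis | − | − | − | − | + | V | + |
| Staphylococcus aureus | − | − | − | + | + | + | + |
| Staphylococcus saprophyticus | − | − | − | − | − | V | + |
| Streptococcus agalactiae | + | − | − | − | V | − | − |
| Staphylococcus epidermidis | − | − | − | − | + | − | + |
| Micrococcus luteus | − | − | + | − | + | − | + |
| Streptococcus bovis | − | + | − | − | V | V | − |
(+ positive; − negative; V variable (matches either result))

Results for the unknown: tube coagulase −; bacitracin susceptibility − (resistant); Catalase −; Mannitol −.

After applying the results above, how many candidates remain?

3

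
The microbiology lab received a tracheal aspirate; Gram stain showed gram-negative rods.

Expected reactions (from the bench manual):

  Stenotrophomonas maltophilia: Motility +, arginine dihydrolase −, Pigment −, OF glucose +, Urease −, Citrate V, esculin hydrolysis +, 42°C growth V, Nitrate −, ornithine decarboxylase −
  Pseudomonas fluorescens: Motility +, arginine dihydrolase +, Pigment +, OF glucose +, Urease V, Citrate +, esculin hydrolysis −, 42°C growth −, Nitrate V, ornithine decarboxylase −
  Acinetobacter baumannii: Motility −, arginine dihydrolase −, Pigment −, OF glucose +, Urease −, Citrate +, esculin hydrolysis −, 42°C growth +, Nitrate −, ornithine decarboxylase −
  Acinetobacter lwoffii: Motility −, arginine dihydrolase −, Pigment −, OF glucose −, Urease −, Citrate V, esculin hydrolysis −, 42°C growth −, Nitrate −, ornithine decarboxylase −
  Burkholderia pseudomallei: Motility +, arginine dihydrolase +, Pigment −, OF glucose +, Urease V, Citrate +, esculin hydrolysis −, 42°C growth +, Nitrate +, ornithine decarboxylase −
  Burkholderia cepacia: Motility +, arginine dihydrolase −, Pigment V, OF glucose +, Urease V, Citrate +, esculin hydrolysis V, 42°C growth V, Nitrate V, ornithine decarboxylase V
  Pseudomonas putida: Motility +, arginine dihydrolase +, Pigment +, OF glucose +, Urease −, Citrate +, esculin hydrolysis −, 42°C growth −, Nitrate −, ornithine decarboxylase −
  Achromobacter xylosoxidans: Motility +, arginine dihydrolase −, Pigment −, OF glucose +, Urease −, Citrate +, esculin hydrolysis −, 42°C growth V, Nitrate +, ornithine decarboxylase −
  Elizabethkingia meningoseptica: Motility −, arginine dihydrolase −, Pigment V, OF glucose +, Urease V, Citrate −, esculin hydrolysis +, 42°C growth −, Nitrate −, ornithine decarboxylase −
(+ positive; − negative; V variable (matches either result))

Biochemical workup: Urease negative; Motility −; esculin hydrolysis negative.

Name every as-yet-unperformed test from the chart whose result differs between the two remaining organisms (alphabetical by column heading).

Urease −: all 9 remaining candidates are consistent.
esculin hydrolysis −: excludes Stenotrophomonas maltophilia, Elizabethkingia meningoseptica — 7 left.
Motility −: excludes 5 organisms — 2 left.
Two candidates remain: Acinetobacter baumannii and Acinetobacter lwoffii.
  arginine dihydrolase: − vs − — same for both, does not separate.
  Pigment: − vs − — same for both, does not separate.
  OF glucose: Acinetobacter baumannii +, Acinetobacter lwoffii − — discriminates.
  Citrate: + vs V — variable for at least one, does not separate.
  42°C growth: Acinetobacter baumannii +, Acinetobacter lwoffii − — discriminates.
  Nitrate: − vs − — same for both, does not separate.
  ornithine decarboxylase: − vs − — same for both, does not separate.

42°C growth, OF glucose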